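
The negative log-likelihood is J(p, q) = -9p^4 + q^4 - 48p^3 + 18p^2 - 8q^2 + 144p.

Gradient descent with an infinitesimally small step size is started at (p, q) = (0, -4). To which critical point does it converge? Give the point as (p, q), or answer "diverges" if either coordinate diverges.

J is separable, so gradient descent decouples: p follows -∂J/∂p, q follows -∂J/∂q.
∂J/∂p = -36(p - 1)(p + 1)(p + 4); at p=0 this is 144, so p decreases.
∂J/∂q = 4q(q - 2)(q + 2); at q=-4 this is -192, so q increases.
p converges to its nearest critical value -1 (a local min of the p-part); q converges to -2. The iterate converges to (-1, -2).

(-1, -2)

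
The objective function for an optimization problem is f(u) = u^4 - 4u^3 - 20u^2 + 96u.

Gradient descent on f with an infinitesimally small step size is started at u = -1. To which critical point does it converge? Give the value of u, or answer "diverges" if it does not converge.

-3

f'(u) = 4(u - 4)(u - 2)(u + 3), so f'(-1) = 120.
Gradient descent moves in the -f' direction, i.e. u is decreasing.
The nearest critical point in that direction is u = -3, where f'' = 140 > 0 (a local minimum). The iterate converges there.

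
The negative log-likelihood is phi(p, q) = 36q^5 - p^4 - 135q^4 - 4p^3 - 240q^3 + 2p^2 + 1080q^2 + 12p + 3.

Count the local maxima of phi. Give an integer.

phi separates as a function of p plus a function of q, so ∇phi=0 decouples.
∂phi/∂p = -4(p - 1)(p + 1)(p + 3) = 0 at p ∈ {-3, -1, 1}; ∂phi/∂q = 180q(q - 3)(q - 2)(q + 2) = 0 at q ∈ {-2, 0, 2, 3}.
The Hessian is diagonal: diag(phi_pp, phi_qq). Second derivatives: phi_pp(-3)=-32, phi_pp(-1)=16, phi_pp(1)=-32; phi_qq(-2)=-7200, phi_qq(0)=2160, phi_qq(2)=-1440, phi_qq(3)=2700.
Local maxima occur where both diagonal entries negative: (-3, -2), (-3, 2), (1, -2), (1, 2). Count: 4.

4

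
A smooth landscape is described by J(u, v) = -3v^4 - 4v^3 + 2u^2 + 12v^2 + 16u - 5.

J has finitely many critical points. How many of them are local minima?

J separates as a function of u plus a function of v, so ∇J=0 decouples.
∂J/∂u = 4(u + 4) = 0 at u ∈ {-4}; ∂J/∂v = -12v(v - 1)(v + 2) = 0 at v ∈ {-2, 0, 1}.
The Hessian is diagonal: diag(J_uu, J_vv). Second derivatives: J_uu(-4)=4; J_vv(-2)=-72, J_vv(0)=24, J_vv(1)=-36.
Local minima occur where both diagonal entries positive: (-4, 0). Count: 1.

1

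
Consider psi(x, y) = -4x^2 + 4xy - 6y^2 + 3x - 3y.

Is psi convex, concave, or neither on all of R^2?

concave

psi is quadratic, so its Hessian is the constant matrix H = [[-8, 4], [4, -12]].
det(H) = 80, tr(H) = -20.
det(H) > 0 and tr(H) < 0, so H is negative definite everywhere: concave.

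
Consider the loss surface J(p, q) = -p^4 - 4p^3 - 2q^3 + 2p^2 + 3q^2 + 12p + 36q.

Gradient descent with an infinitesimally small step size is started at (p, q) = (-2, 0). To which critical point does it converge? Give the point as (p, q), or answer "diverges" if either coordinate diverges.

J is separable, so gradient descent decouples: p follows -∂J/∂p, q follows -∂J/∂q.
∂J/∂p = -4(p - 1)(p + 1)(p + 3); at p=-2 this is -12, so p increases.
∂J/∂q = -6(q - 3)(q + 2); at q=0 this is 36, so q decreases.
p converges to its nearest critical value -1 (a local min of the p-part); q converges to -2. The iterate converges to (-1, -2).

(-1, -2)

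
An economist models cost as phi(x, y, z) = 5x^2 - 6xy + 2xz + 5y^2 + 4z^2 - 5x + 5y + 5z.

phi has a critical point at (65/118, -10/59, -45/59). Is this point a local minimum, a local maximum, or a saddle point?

local minimum

The Hessian is constant: H = [[10, -6, 2], [-6, 10, 0], [2, 0, 8]].
Leading principal minors: Δ₁ = 10, Δ₂ = 64, Δ₃ = 472.
All leading minors are positive, so H is positive definite: a local minimum.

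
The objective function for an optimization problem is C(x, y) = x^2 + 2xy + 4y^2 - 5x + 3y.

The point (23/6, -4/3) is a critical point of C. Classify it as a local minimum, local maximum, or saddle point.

The Hessian of C is constant: H = [[2, 2], [2, 8]].
det(H) = 2·8 − 2² = 12.
det(H) > 0 and tr(H) = 10 > 0, so H is positive definite and the point is a local minimum.

local minimum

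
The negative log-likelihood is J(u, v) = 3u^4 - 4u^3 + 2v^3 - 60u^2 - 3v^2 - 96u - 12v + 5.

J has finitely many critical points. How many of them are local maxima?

1

J separates as a function of u plus a function of v, so ∇J=0 decouples.
∂J/∂u = 12(u - 4)(u + 1)(u + 2) = 0 at u ∈ {-2, -1, 4}; ∂J/∂v = 6(v - 2)(v + 1) = 0 at v ∈ {-1, 2}.
The Hessian is diagonal: diag(J_uu, J_vv). Second derivatives: J_uu(-2)=72, J_uu(-1)=-60, J_uu(4)=360; J_vv(-1)=-18, J_vv(2)=18.
Local maxima occur where both diagonal entries negative: (-1, -1). Count: 1.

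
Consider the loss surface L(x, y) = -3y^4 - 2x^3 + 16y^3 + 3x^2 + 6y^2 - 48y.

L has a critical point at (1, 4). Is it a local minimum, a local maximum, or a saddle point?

local maximum

The mixed partial ∂²L/∂x∂y is 0, so the Hessian at any point is diag(L_xx, L_yy) = diag(6(-2x + 1), 12(-3y^2 + 8y + 1)).
At (1, 4): H = diag(-6, -180).
Both eigenvalues are negative, so H is negative definite: a local maximum.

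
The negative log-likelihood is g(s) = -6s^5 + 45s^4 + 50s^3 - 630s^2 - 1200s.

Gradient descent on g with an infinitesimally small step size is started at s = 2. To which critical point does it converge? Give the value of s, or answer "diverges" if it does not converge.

g'(s) = -30(s - 5)(s - 4)(s + 1)(s + 2), so g'(2) = -2160.
Gradient descent moves in the -g' direction, i.e. s is increasing.
The nearest critical point in that direction is s = 4, where g'' = 900 > 0 (a local minimum). The iterate converges there.

4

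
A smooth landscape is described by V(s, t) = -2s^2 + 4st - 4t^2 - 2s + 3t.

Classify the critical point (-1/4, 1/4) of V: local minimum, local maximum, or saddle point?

local maximum

The Hessian of V is constant: H = [[-4, 4], [4, -8]].
det(H) = (-4)·(-8) − 4² = 16.
det(H) > 0 and tr(H) = -12 < 0, so H is negative definite and the point is a local maximum.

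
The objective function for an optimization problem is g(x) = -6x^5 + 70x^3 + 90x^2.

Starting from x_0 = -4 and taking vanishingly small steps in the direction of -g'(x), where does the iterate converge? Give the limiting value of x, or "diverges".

-2

g'(x) = -30x(x - 3)(x + 1)(x + 2), so g'(-4) = -5040.
Gradient descent moves in the -g' direction, i.e. x is increasing.
The nearest critical point in that direction is x = -2, where g'' = 300 > 0 (a local minimum). The iterate converges there.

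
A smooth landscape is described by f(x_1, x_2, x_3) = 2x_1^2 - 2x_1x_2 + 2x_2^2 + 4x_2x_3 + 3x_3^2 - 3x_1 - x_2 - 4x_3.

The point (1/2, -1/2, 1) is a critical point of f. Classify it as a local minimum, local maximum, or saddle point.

local minimum

The Hessian is constant: H = [[4, -2, 0], [-2, 4, 4], [0, 4, 6]].
Leading principal minors: Δ₁ = 4, Δ₂ = 12, Δ₃ = 8.
All leading minors are positive, so H is positive definite: a local minimum.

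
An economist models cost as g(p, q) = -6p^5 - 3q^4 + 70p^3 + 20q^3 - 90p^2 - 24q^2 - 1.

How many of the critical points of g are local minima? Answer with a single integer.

g separates as a function of p plus a function of q, so ∇g=0 decouples.
∂g/∂p = -30p(p - 2)(p - 1)(p + 3) = 0 at p ∈ {-3, 0, 1, 2}; ∂g/∂q = -12q(q - 4)(q - 1) = 0 at q ∈ {0, 1, 4}.
The Hessian is diagonal: diag(g_pp, g_qq). Second derivatives: g_pp(-3)=1800, g_pp(0)=-180, g_pp(1)=120, g_pp(2)=-300; g_qq(0)=-48, g_qq(1)=36, g_qq(4)=-144.
Local minima occur where both diagonal entries positive: (-3, 1), (1, 1). Count: 2.

2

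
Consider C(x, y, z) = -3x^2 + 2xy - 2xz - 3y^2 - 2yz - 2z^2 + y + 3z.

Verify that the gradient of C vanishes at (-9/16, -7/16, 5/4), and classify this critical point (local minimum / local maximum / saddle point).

∇C = (-6x + 2y - 2z, 2x - 6y - 2z + 1, -2x - 2y - 4z + 3); substituting (-9/16, -7/16, 5/4) gives ∇C = (0, 0, 0), so (-9/16, -7/16, 5/4) is indeed a critical point.
The Hessian is constant: H = [[-6, 2, -2], [2, -6, -2], [-2, -2, -4]].
Leading principal minors: Δ₁ = -6, Δ₂ = 32, Δ₃ = -64.
The minors alternate sign starting negative (−, +, −), so H is negative definite: a local maximum.

local maximum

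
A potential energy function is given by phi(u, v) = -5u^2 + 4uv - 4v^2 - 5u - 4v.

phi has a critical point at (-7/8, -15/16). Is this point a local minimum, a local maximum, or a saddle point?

The Hessian of phi is constant: H = [[-10, 4], [4, -8]].
det(H) = (-10)·(-8) − 4² = 64.
det(H) > 0 and tr(H) = -18 < 0, so H is negative definite and the point is a local maximum.

local maximum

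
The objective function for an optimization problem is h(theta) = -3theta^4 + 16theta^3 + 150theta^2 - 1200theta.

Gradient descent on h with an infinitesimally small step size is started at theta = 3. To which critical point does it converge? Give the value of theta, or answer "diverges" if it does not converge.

4

h'(theta) = -12(theta - 5)(theta - 4)(theta + 5), so h'(3) = -192.
Gradient descent moves in the -h' direction, i.e. theta is increasing.
The nearest critical point in that direction is theta = 4, where h'' = 108 > 0 (a local minimum). The iterate converges there.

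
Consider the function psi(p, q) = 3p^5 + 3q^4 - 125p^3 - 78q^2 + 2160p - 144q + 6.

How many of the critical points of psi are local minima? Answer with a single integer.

4

psi separates as a function of p plus a function of q, so ∇psi=0 decouples.
∂psi/∂p = 15(p - 4)(p - 3)(p + 3)(p + 4) = 0 at p ∈ {-4, -3, 3, 4}; ∂psi/∂q = 12(q - 4)(q + 1)(q + 3) = 0 at q ∈ {-3, -1, 4}.
The Hessian is diagonal: diag(psi_pp, psi_qq). Second derivatives: psi_pp(-4)=-840, psi_pp(-3)=630, psi_pp(3)=-630, psi_pp(4)=840; psi_qq(-3)=168, psi_qq(-1)=-120, psi_qq(4)=420.
Local minima occur where both diagonal entries positive: (-3, -3), (-3, 4), (4, -3), (4, 4). Count: 4.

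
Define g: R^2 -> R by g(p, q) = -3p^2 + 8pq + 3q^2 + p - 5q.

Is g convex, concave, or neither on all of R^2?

g is quadratic, so its Hessian is the constant matrix H = [[-6, 8], [8, 6]].
det(H) = -100, tr(H) = 0.
det(H) < 0, so H is indefinite: neither convex nor concave.

neither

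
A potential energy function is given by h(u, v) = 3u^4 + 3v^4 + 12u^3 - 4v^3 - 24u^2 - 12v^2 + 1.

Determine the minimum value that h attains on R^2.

h(u,v) separates as P(u) + Q(v) + 1, so its minimum is min P + min Q + 1.
P'(u) = 12u(u - 1)(u + 4) vanishes at u ∈ {-4, 0, 1}; Q'(v) = 12v(v - 2)(v + 1) vanishes at v ∈ {-1, 0, 2}.
Local minima of P (where P''>0): P(-4)=-384, P(1)=-9. Local minima of Q: Q(-1)=-5, Q(2)=-32.
So the global minimum of h is P(-4) + Q(2) + 1 = -384 − 32 + 1 = -415, attained at (-4, 2).

-415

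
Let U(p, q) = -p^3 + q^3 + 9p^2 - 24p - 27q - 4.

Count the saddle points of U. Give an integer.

2

U separates as a function of p plus a function of q, so ∇U=0 decouples.
∂U/∂p = -3(p - 4)(p - 2) = 0 at p ∈ {2, 4}; ∂U/∂q = 3(q - 3)(q + 3) = 0 at q ∈ {-3, 3}.
The Hessian is diagonal: diag(U_pp, U_qq). Second derivatives: U_pp(2)=6, U_pp(4)=-6; U_qq(-3)=-18, U_qq(3)=18.
Saddle points occur where the two diagonal entries have opposite signs: (2, -3), (4, 3). Count: 2.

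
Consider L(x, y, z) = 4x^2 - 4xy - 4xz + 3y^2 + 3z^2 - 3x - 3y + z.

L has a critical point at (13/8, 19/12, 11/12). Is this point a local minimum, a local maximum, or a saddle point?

local minimum

The Hessian is constant: H = [[8, -4, -4], [-4, 6, 0], [-4, 0, 6]].
Leading principal minors: Δ₁ = 8, Δ₂ = 32, Δ₃ = 96.
All leading minors are positive, so H is positive definite: a local minimum.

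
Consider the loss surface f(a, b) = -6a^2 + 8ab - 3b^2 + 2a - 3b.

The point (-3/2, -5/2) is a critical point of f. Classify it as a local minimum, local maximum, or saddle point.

local maximum

The Hessian of f is constant: H = [[-12, 8], [8, -6]].
det(H) = (-12)·(-6) − 8² = 8.
det(H) > 0 and tr(H) = -18 < 0, so H is negative definite and the point is a local maximum.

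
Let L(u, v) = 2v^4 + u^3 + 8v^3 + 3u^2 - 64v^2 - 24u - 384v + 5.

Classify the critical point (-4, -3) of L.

The mixed partial ∂²L/∂u∂v is 0, so the Hessian at any point is diag(L_uu, L_vv) = diag(6(u + 1), 8(3v^2 + 6v - 16)).
At (-4, -3): H = diag(-18, -56).
Both eigenvalues are negative, so H is negative definite: a local maximum.

local maximum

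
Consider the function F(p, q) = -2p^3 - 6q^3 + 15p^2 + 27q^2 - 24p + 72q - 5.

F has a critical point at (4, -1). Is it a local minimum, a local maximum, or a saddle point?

saddle point

The mixed partial ∂²F/∂p∂q is 0, so the Hessian at any point is diag(F_pp, F_qq) = diag(6(-2p + 5), 18(-2q + 3)).
At (4, -1): H = diag(-18, 90).
The eigenvalues have opposite signs, so H is indefinite: a saddle point.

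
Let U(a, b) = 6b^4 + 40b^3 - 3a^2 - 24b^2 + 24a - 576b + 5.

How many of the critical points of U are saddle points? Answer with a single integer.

U separates as a function of a plus a function of b, so ∇U=0 decouples.
∂U/∂a = -6(a - 4) = 0 at a ∈ {4}; ∂U/∂b = 24(b - 2)(b + 3)(b + 4) = 0 at b ∈ {-4, -3, 2}.
The Hessian is diagonal: diag(U_aa, U_bb). Second derivatives: U_aa(4)=-6; U_bb(-4)=144, U_bb(-3)=-120, U_bb(2)=720.
Saddle points occur where the two diagonal entries have opposite signs: (4, -4), (4, 2). Count: 2.

2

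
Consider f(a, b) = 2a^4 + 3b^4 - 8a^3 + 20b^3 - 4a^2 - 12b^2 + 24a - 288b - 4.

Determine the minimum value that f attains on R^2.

f(a,b) separates as P(a) + Q(b) − 4, so its minimum is min P + min Q − 4.
P'(a) = 8(a - 3)(a - 1)(a + 1) vanishes at a ∈ {-1, 1, 3}; Q'(b) = 12(b - 2)(b + 3)(b + 4) vanishes at b ∈ {-4, -3, 2}.
Local minima of P (where P''>0): P(-1)=-18, P(3)=-18. Local minima of Q: Q(-4)=448, Q(2)=-416.
So the global minimum of f is P(-1) + Q(2) − 4 = -18 − 416 − 4 = -438, attained at (-1, 2).

-438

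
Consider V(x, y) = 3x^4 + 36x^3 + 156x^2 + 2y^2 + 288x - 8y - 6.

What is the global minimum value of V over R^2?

-206

V(x,y) separates as P(x) + Q(y) − 6, so its minimum is min P + min Q − 6.
P'(x) = 12(x + 2)(x + 3)(x + 4) vanishes at x ∈ {-4, -3, -2}; Q'(y) = 4y - 8 vanishes at y ∈ {2}.
Local minima of P (where P''>0): P(-4)=-192, P(-2)=-192. Local minima of Q: Q(2)=-8.
So the global minimum of V is P(-4) + Q(2) − 6 = -192 − 8 − 6 = -206, attained at (-4, 2).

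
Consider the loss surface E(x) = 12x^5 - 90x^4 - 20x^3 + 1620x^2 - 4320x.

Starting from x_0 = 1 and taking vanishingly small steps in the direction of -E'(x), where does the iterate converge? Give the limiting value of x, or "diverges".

E'(x) = 60(x - 4)(x - 3)(x - 2)(x + 3), so E'(1) = -1440.
Gradient descent moves in the -E' direction, i.e. x is increasing.
The nearest critical point in that direction is x = 2, where E'' = 600 > 0 (a local minimum). The iterate converges there.

2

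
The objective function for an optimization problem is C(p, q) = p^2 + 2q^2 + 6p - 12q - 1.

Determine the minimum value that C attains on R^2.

-28

C(p,q) separates as A(p) + B(q) − 1, so its minimum is min A + min B − 1.
A'(p) = 2p + 6 vanishes at p ∈ {-3}; B'(q) = 4q - 12 vanishes at q ∈ {3}.
Local minima of A (where A''>0): A(-3)=-9. Local minima of B: B(3)=-18.
So the global minimum of C is A(-3) + B(3) − 1 = -9 − 18 − 1 = -28, attained at (-3, 3).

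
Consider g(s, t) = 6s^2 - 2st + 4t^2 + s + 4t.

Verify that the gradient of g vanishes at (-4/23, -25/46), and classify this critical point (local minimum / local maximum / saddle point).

local minimum

∇g = (12s - 2t + 1, -2s + 8t + 4); substituting (-4/23, -25/46) gives ∇g = (0, 0), so (-4/23, -25/46) is indeed a critical point.
The Hessian of g is constant: H = [[12, -2], [-2, 8]].
det(H) = 12·8 − (-2)² = 92.
det(H) > 0 and tr(H) = 20 > 0, so H is positive definite and the point is a local minimum.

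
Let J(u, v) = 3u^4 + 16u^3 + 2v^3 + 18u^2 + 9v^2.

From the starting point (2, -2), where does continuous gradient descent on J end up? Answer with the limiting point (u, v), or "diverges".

(0, 0)

J is separable, so gradient descent decouples: u follows -∂J/∂u, v follows -∂J/∂v.
∂J/∂u = 12u(u + 1)(u + 3); at u=2 this is 360, so u decreases.
∂J/∂v = 6v(v + 3); at v=-2 this is -12, so v increases.
u converges to its nearest critical value 0 (a local min of the u-part); v converges to 0. The iterate converges to (0, 0).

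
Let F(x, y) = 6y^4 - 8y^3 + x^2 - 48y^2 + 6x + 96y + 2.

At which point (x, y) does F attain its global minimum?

F(x,y) separates as P(x) + Q(y) + 2, so its minimum is min P + min Q + 2.
P'(x) = 2x + 6 vanishes at x ∈ {-3}; Q'(y) = 24(y - 2)(y - 1)(y + 2) vanishes at y ∈ {-2, 1, 2}.
Local minima of P (where P''>0): P(-3)=-9. Local minima of Q: Q(-2)=-224, Q(2)=32.
So the global minimum of F is P(-3) + Q(-2) + 2 = -9 − 224 + 2 = -231, attained at (-3, -2).

(-3, -2)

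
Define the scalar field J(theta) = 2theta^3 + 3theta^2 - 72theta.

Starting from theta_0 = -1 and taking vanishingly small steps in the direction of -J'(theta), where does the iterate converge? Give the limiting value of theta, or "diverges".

3

J'(theta) = 6(theta - 3)(theta + 4), so J'(-1) = -72.
Gradient descent moves in the -J' direction, i.e. theta is increasing.
The nearest critical point in that direction is theta = 3, where J'' = 42 > 0 (a local minimum). The iterate converges there.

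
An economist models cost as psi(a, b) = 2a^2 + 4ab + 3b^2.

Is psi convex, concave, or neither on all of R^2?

psi is quadratic, so its Hessian is the constant matrix H = [[4, 4], [4, 6]].
det(H) = 8, tr(H) = 10.
det(H) > 0 and tr(H) > 0, so H is positive definite everywhere: convex.

convex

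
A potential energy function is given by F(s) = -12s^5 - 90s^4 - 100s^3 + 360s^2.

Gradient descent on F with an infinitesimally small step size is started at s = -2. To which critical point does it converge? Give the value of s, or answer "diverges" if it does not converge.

0

F'(s) = -60s(s - 1)(s + 3)(s + 4), so F'(-2) = -720.
Gradient descent moves in the -F' direction, i.e. s is increasing.
The nearest critical point in that direction is s = 0, where F'' = 720 > 0 (a local minimum). The iterate converges there.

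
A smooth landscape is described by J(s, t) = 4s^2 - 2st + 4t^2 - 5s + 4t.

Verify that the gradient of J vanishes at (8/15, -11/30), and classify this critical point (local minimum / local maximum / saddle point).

local minimum

∇J = (8s - 2t - 5, -2s + 8t + 4); substituting (8/15, -11/30) gives ∇J = (0, 0), so (8/15, -11/30) is indeed a critical point.
The Hessian of J is constant: H = [[8, -2], [-2, 8]].
det(H) = 8·8 − (-2)² = 60.
det(H) > 0 and tr(H) = 16 > 0, so H is positive definite and the point is a local minimum.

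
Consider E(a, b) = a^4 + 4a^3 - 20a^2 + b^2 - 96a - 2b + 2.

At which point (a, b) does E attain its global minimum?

E(a,b) separates as P(a) + Q(b) + 2, so its minimum is min P + min Q + 2.
P'(a) = 4(a - 3)(a + 2)(a + 4) vanishes at a ∈ {-4, -2, 3}; Q'(b) = 2b - 2 vanishes at b ∈ {1}.
Local minima of P (where P''>0): P(-4)=64, P(3)=-279. Local minima of Q: Q(1)=-1.
So the global minimum of E is P(3) + Q(1) + 2 = -279 − 1 + 2 = -278, attained at (3, 1).

(3, 1)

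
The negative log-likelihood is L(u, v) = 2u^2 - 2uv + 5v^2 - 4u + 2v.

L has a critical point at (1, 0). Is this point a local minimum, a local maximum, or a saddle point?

local minimum

The Hessian of L is constant: H = [[4, -2], [-2, 10]].
det(H) = 4·10 − (-2)² = 36.
det(H) > 0 and tr(H) = 14 > 0, so H is positive definite and the point is a local minimum.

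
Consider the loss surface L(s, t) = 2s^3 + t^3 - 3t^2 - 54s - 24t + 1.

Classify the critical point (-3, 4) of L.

The mixed partial ∂²L/∂s∂t is 0, so the Hessian at any point is diag(L_ss, L_tt) = diag(12s, 6(t - 1)).
At (-3, 4): H = diag(-36, 18).
The eigenvalues have opposite signs, so H is indefinite: a saddle point.

saddle point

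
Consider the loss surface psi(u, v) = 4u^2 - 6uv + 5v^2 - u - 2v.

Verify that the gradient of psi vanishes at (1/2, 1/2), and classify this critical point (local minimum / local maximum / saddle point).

local minimum

∇psi = (8u - 6v - 1, -6u + 10v - 2); substituting (1/2, 1/2) gives ∇psi = (0, 0), so (1/2, 1/2) is indeed a critical point.
The Hessian of psi is constant: H = [[8, -6], [-6, 10]].
det(H) = 8·10 − (-6)² = 44.
det(H) > 0 and tr(H) = 18 > 0, so H is positive definite and the point is a local minimum.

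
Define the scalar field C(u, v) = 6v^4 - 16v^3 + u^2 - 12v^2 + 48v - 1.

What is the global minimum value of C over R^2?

C(u,v) separates as P(u) + Q(v) − 1, so its minimum is min P + min Q − 1.
P'(u) = 2u vanishes at u ∈ {0}; Q'(v) = 24(v - 2)(v - 1)(v + 1) vanishes at v ∈ {-1, 1, 2}.
Local minima of P (where P''>0): P(0)=0. Local minima of Q: Q(-1)=-38, Q(2)=16.
So the global minimum of C is P(0) + Q(-1) − 1 = 0 − 38 − 1 = -39, attained at (0, -1).

-39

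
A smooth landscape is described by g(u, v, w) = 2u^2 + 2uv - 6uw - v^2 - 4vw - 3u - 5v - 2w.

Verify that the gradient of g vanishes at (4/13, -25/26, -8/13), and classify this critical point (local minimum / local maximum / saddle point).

saddle point

∇g = (4u + 2v - 6w - 3, 2u - 2v - 4w - 5, -6u - 4v - 2); substituting (4/13, -25/26, -8/13) gives ∇g = (0, 0, 0), so (4/13, -25/26, -8/13) is indeed a critical point.
The Hessian is constant: H = [[4, 2, -6], [2, -2, -4], [-6, -4, 0]].
Leading principal minors: Δ₁ = 4, Δ₂ = -12, Δ₃ = 104.
The minors fit neither the all-positive nor the alternating-sign pattern, so H is indefinite: a saddle point.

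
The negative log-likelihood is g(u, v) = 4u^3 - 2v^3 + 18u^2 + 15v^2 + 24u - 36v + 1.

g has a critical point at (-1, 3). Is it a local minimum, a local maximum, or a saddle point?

saddle point

The mixed partial ∂²g/∂u∂v is 0, so the Hessian at any point is diag(g_uu, g_vv) = diag(12(2u + 3), 6(-2v + 5)).
At (-1, 3): H = diag(12, -6).
The eigenvalues have opposite signs, so H is indefinite: a saddle point.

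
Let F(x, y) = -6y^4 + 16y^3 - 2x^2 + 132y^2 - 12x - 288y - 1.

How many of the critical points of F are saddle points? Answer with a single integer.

1

F separates as a function of x plus a function of y, so ∇F=0 decouples.
∂F/∂x = -4(x + 3) = 0 at x ∈ {-3}; ∂F/∂y = -24(y - 4)(y - 1)(y + 3) = 0 at y ∈ {-3, 1, 4}.
The Hessian is diagonal: diag(F_xx, F_yy). Second derivatives: F_xx(-3)=-4; F_yy(-3)=-672, F_yy(1)=288, F_yy(4)=-504.
Saddle points occur where the two diagonal entries have opposite signs: (-3, 1). Count: 1.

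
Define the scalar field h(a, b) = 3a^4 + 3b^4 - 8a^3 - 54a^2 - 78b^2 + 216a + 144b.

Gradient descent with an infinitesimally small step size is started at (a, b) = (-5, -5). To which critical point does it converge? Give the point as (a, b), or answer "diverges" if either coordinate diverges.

(-3, -4)

h is separable, so gradient descent decouples: a follows -∂h/∂a, b follows -∂h/∂b.
∂h/∂a = 12(a - 3)(a - 2)(a + 3); at a=-5 this is -1344, so a increases.
∂h/∂b = 12(b - 3)(b - 1)(b + 4); at b=-5 this is -576, so b increases.
a converges to its nearest critical value -3 (a local min of the a-part); b converges to -4. The iterate converges to (-3, -4).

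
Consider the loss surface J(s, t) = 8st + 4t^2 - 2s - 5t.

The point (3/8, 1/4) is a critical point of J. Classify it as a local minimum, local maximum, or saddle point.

The Hessian of J is constant: H = [[0, 8], [8, 8]].
det(H) = 0·8 − 8² = -64.
Since det(H) < 0, H is indefinite and the critical point is a saddle point.

saddle point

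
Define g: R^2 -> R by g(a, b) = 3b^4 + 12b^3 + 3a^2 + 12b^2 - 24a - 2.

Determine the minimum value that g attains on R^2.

-50

g(a,b) separates as P(a) + Q(b) − 2, so its minimum is min P + min Q − 2.
P'(a) = 6a - 24 vanishes at a ∈ {4}; Q'(b) = 12b(b + 1)(b + 2) vanishes at b ∈ {-2, -1, 0}.
Local minima of P (where P''>0): P(4)=-48. Local minima of Q: Q(-2)=0, Q(0)=0.
So the global minimum of g is P(4) + Q(-2) − 2 = -48 + 0 − 2 = -50, attained at (4, -2).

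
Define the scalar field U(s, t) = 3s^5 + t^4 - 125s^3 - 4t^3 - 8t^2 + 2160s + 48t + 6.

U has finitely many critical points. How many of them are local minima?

U separates as a function of s plus a function of t, so ∇U=0 decouples.
∂U/∂s = 15(s - 4)(s - 3)(s + 3)(s + 4) = 0 at s ∈ {-4, -3, 3, 4}; ∂U/∂t = 4(t - 3)(t - 2)(t + 2) = 0 at t ∈ {-2, 2, 3}.
The Hessian is diagonal: diag(U_ss, U_tt). Second derivatives: U_ss(-4)=-840, U_ss(-3)=630, U_ss(3)=-630, U_ss(4)=840; U_tt(-2)=80, U_tt(2)=-16, U_tt(3)=20.
Local minima occur where both diagonal entries positive: (-3, -2), (-3, 3), (4, -2), (4, 3). Count: 4.

4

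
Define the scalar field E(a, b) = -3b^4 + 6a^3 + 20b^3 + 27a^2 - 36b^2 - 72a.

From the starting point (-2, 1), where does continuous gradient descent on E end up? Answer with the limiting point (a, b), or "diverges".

E is separable, so gradient descent decouples: a follows -∂E/∂a, b follows -∂E/∂b.
∂E/∂a = 18(a - 1)(a + 4); at a=-2 this is -108, so a increases.
∂E/∂b = -12b(b - 3)(b - 2); at b=1 this is -24, so b increases.
a converges to its nearest critical value 1 (a local min of the a-part); b converges to 2. The iterate converges to (1, 2).

(1, 2)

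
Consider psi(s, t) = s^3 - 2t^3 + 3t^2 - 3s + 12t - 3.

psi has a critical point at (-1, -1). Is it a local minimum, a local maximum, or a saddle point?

saddle point

The mixed partial ∂²psi/∂s∂t is 0, so the Hessian at any point is diag(psi_ss, psi_tt) = diag(6s, 6(-2t + 1)).
At (-1, -1): H = diag(-6, 18).
The eigenvalues have opposite signs, so H is indefinite: a saddle point.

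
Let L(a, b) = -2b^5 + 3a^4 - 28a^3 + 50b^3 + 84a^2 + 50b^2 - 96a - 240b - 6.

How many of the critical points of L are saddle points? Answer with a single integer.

6

L separates as a function of a plus a function of b, so ∇L=0 decouples.
∂L/∂a = 12(a - 4)(a - 2)(a - 1) = 0 at a ∈ {1, 2, 4}; ∂L/∂b = -10(b - 4)(b - 1)(b + 2)(b + 3) = 0 at b ∈ {-3, -2, 1, 4}.
The Hessian is diagonal: diag(L_aa, L_bb). Second derivatives: L_aa(1)=36, L_aa(2)=-24, L_aa(4)=72; L_bb(-3)=280, L_bb(-2)=-180, L_bb(1)=360, L_bb(4)=-1260.
Saddle points occur where the two diagonal entries have opposite signs: (1, -2), (1, 4), (2, -3), (2, 1), (4, -2), (4, 4). Count: 6.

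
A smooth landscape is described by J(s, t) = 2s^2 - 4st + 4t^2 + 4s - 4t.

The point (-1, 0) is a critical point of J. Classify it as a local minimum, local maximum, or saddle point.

local minimum

The Hessian of J is constant: H = [[4, -4], [-4, 8]].
det(H) = 4·8 − (-4)² = 16.
det(H) > 0 and tr(H) = 12 > 0, so H is positive definite and the point is a local minimum.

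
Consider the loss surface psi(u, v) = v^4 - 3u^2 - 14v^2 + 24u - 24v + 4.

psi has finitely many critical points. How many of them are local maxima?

1

psi separates as a function of u plus a function of v, so ∇psi=0 decouples.
∂psi/∂u = -6(u - 4) = 0 at u ∈ {4}; ∂psi/∂v = 4(v - 3)(v + 1)(v + 2) = 0 at v ∈ {-2, -1, 3}.
The Hessian is diagonal: diag(psi_uu, psi_vv). Second derivatives: psi_uu(4)=-6; psi_vv(-2)=20, psi_vv(-1)=-16, psi_vv(3)=80.
Local maxima occur where both diagonal entries negative: (4, -1). Count: 1.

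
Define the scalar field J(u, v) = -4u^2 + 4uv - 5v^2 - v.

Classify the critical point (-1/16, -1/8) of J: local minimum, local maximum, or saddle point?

The Hessian of J is constant: H = [[-8, 4], [4, -10]].
det(H) = (-8)·(-10) − 4² = 64.
det(H) > 0 and tr(H) = -18 < 0, so H is negative definite and the point is a local maximum.

local maximum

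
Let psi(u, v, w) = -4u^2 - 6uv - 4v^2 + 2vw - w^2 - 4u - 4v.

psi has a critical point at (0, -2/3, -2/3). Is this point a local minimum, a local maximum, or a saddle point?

local maximum

The Hessian is constant: H = [[-8, -6, 0], [-6, -8, 2], [0, 2, -2]].
Leading principal minors: Δ₁ = -8, Δ₂ = 28, Δ₃ = -24.
The minors alternate sign starting negative (−, +, −), so H is negative definite: a local maximum.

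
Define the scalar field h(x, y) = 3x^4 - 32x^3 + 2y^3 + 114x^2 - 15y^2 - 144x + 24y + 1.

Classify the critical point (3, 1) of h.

local maximum

The mixed partial ∂²h/∂x∂y is 0, so the Hessian at any point is diag(h_xx, h_yy) = diag(12(3x^2 - 16x + 19), 6(2y - 5)).
At (3, 1): H = diag(-24, -18).
Both eigenvalues are negative, so H is negative definite: a local maximum.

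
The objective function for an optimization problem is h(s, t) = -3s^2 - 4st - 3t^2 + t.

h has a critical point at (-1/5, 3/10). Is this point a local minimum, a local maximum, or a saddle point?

The Hessian of h is constant: H = [[-6, -4], [-4, -6]].
det(H) = (-6)·(-6) − (-4)² = 20.
det(H) > 0 and tr(H) = -12 < 0, so H is negative definite and the point is a local maximum.

local maximum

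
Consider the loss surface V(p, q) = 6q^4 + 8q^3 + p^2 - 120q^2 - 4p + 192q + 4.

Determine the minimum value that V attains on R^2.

V(p,q) separates as A(p) + B(q) + 4, so its minimum is min A + min B + 4.
A'(p) = 2p - 4 vanishes at p ∈ {2}; B'(q) = 24(q - 2)(q - 1)(q + 4) vanishes at q ∈ {-4, 1, 2}.
Local minima of A (where A''>0): A(2)=-4. Local minima of B: B(-4)=-1664, B(2)=64.
So the global minimum of V is A(2) + B(-4) + 4 = -4 − 1664 + 4 = -1664, attained at (2, -4).

-1664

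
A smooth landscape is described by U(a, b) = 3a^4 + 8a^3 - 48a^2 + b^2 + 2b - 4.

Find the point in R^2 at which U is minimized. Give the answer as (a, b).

U(a,b) separates as P(a) + Q(b) − 4, so its minimum is min P + min Q − 4.
P'(a) = 12a(a - 2)(a + 4) vanishes at a ∈ {-4, 0, 2}; Q'(b) = 2b + 2 vanishes at b ∈ {-1}.
Local minima of P (where P''>0): P(-4)=-512, P(2)=-80. Local minima of Q: Q(-1)=-1.
So the global minimum of U is P(-4) + Q(-1) − 4 = -512 − 1 − 4 = -517, attained at (-4, -1).

(-4, -1)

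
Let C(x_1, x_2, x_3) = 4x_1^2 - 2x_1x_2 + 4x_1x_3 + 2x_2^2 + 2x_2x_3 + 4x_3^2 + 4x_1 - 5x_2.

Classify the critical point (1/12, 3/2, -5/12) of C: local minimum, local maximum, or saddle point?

The Hessian is constant: H = [[8, -2, 4], [-2, 4, 2], [4, 2, 8]].
Leading principal minors: Δ₁ = 8, Δ₂ = 28, Δ₃ = 96.
All leading minors are positive, so H is positive definite: a local minimum.

local minimum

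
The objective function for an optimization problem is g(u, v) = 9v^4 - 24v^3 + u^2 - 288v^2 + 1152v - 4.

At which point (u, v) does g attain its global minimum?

g(u,v) separates as P(u) + Q(v) − 4, so its minimum is min P + min Q − 4.
P'(u) = 2u vanishes at u ∈ {0}; Q'(v) = 36(v - 4)(v - 2)(v + 4) vanishes at v ∈ {-4, 2, 4}.
Local minima of P (where P''>0): P(0)=0. Local minima of Q: Q(-4)=-5376, Q(4)=768.
So the global minimum of g is P(0) + Q(-4) − 4 = 0 − 5376 − 4 = -5380, attained at (0, -4).

(0, -4)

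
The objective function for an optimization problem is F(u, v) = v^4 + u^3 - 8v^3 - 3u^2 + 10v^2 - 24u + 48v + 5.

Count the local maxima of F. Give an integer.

F separates as a function of u plus a function of v, so ∇F=0 decouples.
∂F/∂u = 3(u - 4)(u + 2) = 0 at u ∈ {-2, 4}; ∂F/∂v = 4(v - 4)(v - 3)(v + 1) = 0 at v ∈ {-1, 3, 4}.
The Hessian is diagonal: diag(F_uu, F_vv). Second derivatives: F_uu(-2)=-18, F_uu(4)=18; F_vv(-1)=80, F_vv(3)=-16, F_vv(4)=20.
Local maxima occur where both diagonal entries negative: (-2, 3). Count: 1.

1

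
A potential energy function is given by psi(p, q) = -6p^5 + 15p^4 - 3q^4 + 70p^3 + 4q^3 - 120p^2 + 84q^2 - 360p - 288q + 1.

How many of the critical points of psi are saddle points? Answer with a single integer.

psi separates as a function of p plus a function of q, so ∇psi=0 decouples.
∂psi/∂p = -30(p - 3)(p - 2)(p + 1)(p + 2) = 0 at p ∈ {-2, -1, 2, 3}; ∂psi/∂q = -12(q - 3)(q - 2)(q + 4) = 0 at q ∈ {-4, 2, 3}.
The Hessian is diagonal: diag(psi_pp, psi_qq). Second derivatives: psi_pp(-2)=600, psi_pp(-1)=-360, psi_pp(2)=360, psi_pp(3)=-600; psi_qq(-4)=-504, psi_qq(2)=72, psi_qq(3)=-84.
Saddle points occur where the two diagonal entries have opposite signs: (-2, -4), (-2, 3), (-1, 2), (2, -4), (2, 3), (3, 2). Count: 6.

6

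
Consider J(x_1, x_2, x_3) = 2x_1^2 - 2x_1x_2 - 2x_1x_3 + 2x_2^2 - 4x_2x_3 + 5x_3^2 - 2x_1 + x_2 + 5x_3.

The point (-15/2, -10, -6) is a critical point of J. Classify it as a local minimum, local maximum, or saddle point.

local minimum

The Hessian is constant: H = [[4, -2, -2], [-2, 4, -4], [-2, -4, 10]].
Leading principal minors: Δ₁ = 4, Δ₂ = 12, Δ₃ = 8.
All leading minors are positive, so H is positive definite: a local minimum.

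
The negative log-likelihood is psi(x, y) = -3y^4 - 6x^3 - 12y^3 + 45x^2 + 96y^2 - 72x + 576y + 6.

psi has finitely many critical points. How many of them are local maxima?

2

psi separates as a function of x plus a function of y, so ∇psi=0 decouples.
∂psi/∂x = -18(x - 4)(x - 1) = 0 at x ∈ {1, 4}; ∂psi/∂y = -12(y - 4)(y + 3)(y + 4) = 0 at y ∈ {-4, -3, 4}.
The Hessian is diagonal: diag(psi_xx, psi_yy). Second derivatives: psi_xx(1)=54, psi_xx(4)=-54; psi_yy(-4)=-96, psi_yy(-3)=84, psi_yy(4)=-672.
Local maxima occur where both diagonal entries negative: (4, -4), (4, 4). Count: 2.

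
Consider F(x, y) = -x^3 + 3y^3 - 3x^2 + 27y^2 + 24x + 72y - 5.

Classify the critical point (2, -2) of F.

The mixed partial ∂²F/∂x∂y is 0, so the Hessian at any point is diag(F_xx, F_yy) = diag(-6(x + 1), 18(y + 3)).
At (2, -2): H = diag(-18, 18).
The eigenvalues have opposite signs, so H is indefinite: a saddle point.

saddle point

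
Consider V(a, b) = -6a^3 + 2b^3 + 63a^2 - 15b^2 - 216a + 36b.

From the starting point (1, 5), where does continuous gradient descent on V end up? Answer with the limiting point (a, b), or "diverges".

V is separable, so gradient descent decouples: a follows -∂V/∂a, b follows -∂V/∂b.
∂V/∂a = -18(a - 4)(a - 3); at a=1 this is -108, so a increases.
∂V/∂b = 6(b - 3)(b - 2); at b=5 this is 36, so b decreases.
a converges to its nearest critical value 3 (a local min of the a-part); b converges to 3. The iterate converges to (3, 3).

(3, 3)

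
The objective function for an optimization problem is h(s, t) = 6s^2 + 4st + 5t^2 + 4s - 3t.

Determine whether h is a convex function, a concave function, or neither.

h is quadratic, so its Hessian is the constant matrix H = [[12, 4], [4, 10]].
det(H) = 104, tr(H) = 22.
det(H) > 0 and tr(H) > 0, so H is positive definite everywhere: convex.

convex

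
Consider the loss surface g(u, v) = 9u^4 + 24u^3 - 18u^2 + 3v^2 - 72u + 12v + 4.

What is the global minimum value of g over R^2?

-65

g(u,v) separates as P(u) + Q(v) + 4, so its minimum is min P + min Q + 4.
P'(u) = 36(u - 1)(u + 1)(u + 2) vanishes at u ∈ {-2, -1, 1}; Q'(v) = 6v + 12 vanishes at v ∈ {-2}.
Local minima of P (where P''>0): P(-2)=24, P(1)=-57. Local minima of Q: Q(-2)=-12.
So the global minimum of g is P(1) + Q(-2) + 4 = -57 − 12 + 4 = -65, attained at (1, -2).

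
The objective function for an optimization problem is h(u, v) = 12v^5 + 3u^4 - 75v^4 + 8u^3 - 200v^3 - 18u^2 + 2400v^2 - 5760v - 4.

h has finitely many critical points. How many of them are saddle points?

h separates as a function of u plus a function of v, so ∇h=0 decouples.
∂h/∂u = 12u(u - 1)(u + 3) = 0 at u ∈ {-3, 0, 1}; ∂h/∂v = 60(v - 4)(v - 3)(v - 2)(v + 4) = 0 at v ∈ {-4, 2, 3, 4}.
The Hessian is diagonal: diag(h_uu, h_vv). Second derivatives: h_uu(-3)=144, h_uu(0)=-36, h_uu(1)=48; h_vv(-4)=-20160, h_vv(2)=720, h_vv(3)=-420, h_vv(4)=960.
Saddle points occur where the two diagonal entries have opposite signs: (-3, -4), (-3, 3), (0, 2), (0, 4), (1, -4), (1, 3). Count: 6.

6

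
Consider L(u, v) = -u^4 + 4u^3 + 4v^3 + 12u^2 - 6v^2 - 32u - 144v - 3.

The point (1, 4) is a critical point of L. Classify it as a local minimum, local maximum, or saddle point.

local minimum

The mixed partial ∂²L/∂u∂v is 0, so the Hessian at any point is diag(L_uu, L_vv) = diag(12(-u^2 + 2u + 2), 12(2v - 1)).
At (1, 4): H = diag(36, 84).
Both eigenvalues are positive, so H is positive definite: a local minimum.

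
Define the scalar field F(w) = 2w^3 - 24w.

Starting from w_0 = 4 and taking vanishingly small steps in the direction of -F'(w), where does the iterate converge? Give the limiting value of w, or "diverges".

2

F'(w) = 6(w - 2)(w + 2), so F'(4) = 72.
Gradient descent moves in the -F' direction, i.e. w is decreasing.
The nearest critical point in that direction is w = 2, where F'' = 24 > 0 (a local minimum). The iterate converges there.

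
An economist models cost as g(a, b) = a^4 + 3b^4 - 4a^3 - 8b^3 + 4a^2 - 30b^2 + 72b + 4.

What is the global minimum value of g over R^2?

-148

g(a,b) separates as P(a) + Q(b) + 4, so its minimum is min P + min Q + 4.
P'(a) = 4a(a - 2)(a - 1) vanishes at a ∈ {0, 1, 2}; Q'(b) = 12(b - 3)(b - 1)(b + 2) vanishes at b ∈ {-2, 1, 3}.
Local minima of P (where P''>0): P(0)=0, P(2)=0. Local minima of Q: Q(-2)=-152, Q(3)=-27.
So the global minimum of g is P(0) + Q(-2) + 4 = 0 − 152 + 4 = -148, attained at (0, -2).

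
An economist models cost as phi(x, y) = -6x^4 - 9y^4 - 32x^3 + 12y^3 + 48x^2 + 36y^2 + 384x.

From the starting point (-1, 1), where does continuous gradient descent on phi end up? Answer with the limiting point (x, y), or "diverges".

phi is separable, so gradient descent decouples: x follows -∂phi/∂x, y follows -∂phi/∂y.
∂phi/∂x = -24(x - 2)(x + 2)(x + 4); at x=-1 this is 216, so x decreases.
∂phi/∂y = -36y(y - 2)(y + 1); at y=1 this is 72, so y decreases.
x converges to its nearest critical value -2 (a local min of the x-part); y converges to 0. The iterate converges to (-2, 0).

(-2, 0)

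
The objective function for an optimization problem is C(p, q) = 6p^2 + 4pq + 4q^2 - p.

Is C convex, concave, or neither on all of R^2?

convex

C is quadratic, so its Hessian is the constant matrix H = [[12, 4], [4, 8]].
det(H) = 80, tr(H) = 20.
det(H) > 0 and tr(H) > 0, so H is positive definite everywhere: convex.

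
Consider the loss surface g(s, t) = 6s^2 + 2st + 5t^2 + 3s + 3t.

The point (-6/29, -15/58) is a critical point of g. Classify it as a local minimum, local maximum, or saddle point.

local minimum

The Hessian of g is constant: H = [[12, 2], [2, 10]].
det(H) = 12·10 − 2² = 116.
det(H) > 0 and tr(H) = 22 > 0, so H is positive definite and the point is a local minimum.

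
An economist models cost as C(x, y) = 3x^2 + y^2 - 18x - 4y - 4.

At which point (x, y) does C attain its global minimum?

C(x,y) separates as P(x) + Q(y) − 4, so its minimum is min P + min Q − 4.
P'(x) = 6x - 18 vanishes at x ∈ {3}; Q'(y) = 2y - 4 vanishes at y ∈ {2}.
Local minima of P (where P''>0): P(3)=-27. Local minima of Q: Q(2)=-4.
So the global minimum of C is P(3) + Q(2) − 4 = -27 − 4 − 4 = -35, attained at (3, 2).

(3, 2)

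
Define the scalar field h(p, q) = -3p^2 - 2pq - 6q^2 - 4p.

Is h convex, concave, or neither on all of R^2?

concave

h is quadratic, so its Hessian is the constant matrix H = [[-6, -2], [-2, -12]].
det(H) = 68, tr(H) = -18.
det(H) > 0 and tr(H) < 0, so H is negative definite everywhere: concave.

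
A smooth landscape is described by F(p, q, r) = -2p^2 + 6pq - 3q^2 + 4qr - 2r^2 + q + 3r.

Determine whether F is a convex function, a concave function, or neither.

F is quadratic, so its Hessian is the constant matrix H = [[-4, 6, 0], [6, -6, 4], [0, 4, -4]].
Leading principal minors: -4, -12, 112.
Neither pattern holds ⇒ H is indefinite ⇒ neither convex nor concave.

neither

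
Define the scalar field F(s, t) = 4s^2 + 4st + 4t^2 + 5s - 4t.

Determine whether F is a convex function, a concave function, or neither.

F is quadratic, so its Hessian is the constant matrix H = [[8, 4], [4, 8]].
det(H) = 48, tr(H) = 16.
det(H) > 0 and tr(H) > 0, so H is positive definite everywhere: convex.

convex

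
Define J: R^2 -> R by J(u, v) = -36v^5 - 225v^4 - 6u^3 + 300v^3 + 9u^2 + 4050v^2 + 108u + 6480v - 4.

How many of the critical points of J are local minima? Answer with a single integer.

2

J separates as a function of u plus a function of v, so ∇J=0 decouples.
∂J/∂u = -18(u - 3)(u + 2) = 0 at u ∈ {-2, 3}; ∂J/∂v = -180(v - 3)(v + 1)(v + 3)(v + 4) = 0 at v ∈ {-4, -3, -1, 3}.
The Hessian is diagonal: diag(J_uu, J_vv). Second derivatives: J_uu(-2)=90, J_uu(3)=-90; J_vv(-4)=3780, J_vv(-3)=-2160, J_vv(-1)=4320, J_vv(3)=-30240.
Local minima occur where both diagonal entries positive: (-2, -4), (-2, -1). Count: 2.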